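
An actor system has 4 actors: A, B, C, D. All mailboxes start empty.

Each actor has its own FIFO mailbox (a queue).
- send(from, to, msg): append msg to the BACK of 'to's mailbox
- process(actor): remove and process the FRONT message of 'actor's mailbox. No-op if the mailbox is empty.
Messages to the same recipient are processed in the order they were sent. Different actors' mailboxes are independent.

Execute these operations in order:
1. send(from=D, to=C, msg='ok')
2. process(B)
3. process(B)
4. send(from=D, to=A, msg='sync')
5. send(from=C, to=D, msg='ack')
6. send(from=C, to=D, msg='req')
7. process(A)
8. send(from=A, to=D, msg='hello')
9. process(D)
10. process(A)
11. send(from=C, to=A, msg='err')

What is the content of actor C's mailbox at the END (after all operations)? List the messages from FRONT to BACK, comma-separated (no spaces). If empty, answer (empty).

Answer: ok

Derivation:
After 1 (send(from=D, to=C, msg='ok')): A:[] B:[] C:[ok] D:[]
After 2 (process(B)): A:[] B:[] C:[ok] D:[]
After 3 (process(B)): A:[] B:[] C:[ok] D:[]
After 4 (send(from=D, to=A, msg='sync')): A:[sync] B:[] C:[ok] D:[]
After 5 (send(from=C, to=D, msg='ack')): A:[sync] B:[] C:[ok] D:[ack]
After 6 (send(from=C, to=D, msg='req')): A:[sync] B:[] C:[ok] D:[ack,req]
After 7 (process(A)): A:[] B:[] C:[ok] D:[ack,req]
After 8 (send(from=A, to=D, msg='hello')): A:[] B:[] C:[ok] D:[ack,req,hello]
After 9 (process(D)): A:[] B:[] C:[ok] D:[req,hello]
After 10 (process(A)): A:[] B:[] C:[ok] D:[req,hello]
After 11 (send(from=C, to=A, msg='err')): A:[err] B:[] C:[ok] D:[req,hello]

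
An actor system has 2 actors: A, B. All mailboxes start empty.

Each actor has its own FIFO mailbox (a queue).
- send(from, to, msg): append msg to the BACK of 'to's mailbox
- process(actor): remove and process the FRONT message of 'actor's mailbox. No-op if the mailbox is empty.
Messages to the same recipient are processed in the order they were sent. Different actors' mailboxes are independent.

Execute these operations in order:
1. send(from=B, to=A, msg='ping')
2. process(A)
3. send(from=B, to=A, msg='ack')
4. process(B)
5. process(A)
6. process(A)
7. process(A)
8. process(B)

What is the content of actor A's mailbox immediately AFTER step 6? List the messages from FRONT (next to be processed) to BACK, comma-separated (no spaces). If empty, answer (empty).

After 1 (send(from=B, to=A, msg='ping')): A:[ping] B:[]
After 2 (process(A)): A:[] B:[]
After 3 (send(from=B, to=A, msg='ack')): A:[ack] B:[]
After 4 (process(B)): A:[ack] B:[]
After 5 (process(A)): A:[] B:[]
After 6 (process(A)): A:[] B:[]

(empty)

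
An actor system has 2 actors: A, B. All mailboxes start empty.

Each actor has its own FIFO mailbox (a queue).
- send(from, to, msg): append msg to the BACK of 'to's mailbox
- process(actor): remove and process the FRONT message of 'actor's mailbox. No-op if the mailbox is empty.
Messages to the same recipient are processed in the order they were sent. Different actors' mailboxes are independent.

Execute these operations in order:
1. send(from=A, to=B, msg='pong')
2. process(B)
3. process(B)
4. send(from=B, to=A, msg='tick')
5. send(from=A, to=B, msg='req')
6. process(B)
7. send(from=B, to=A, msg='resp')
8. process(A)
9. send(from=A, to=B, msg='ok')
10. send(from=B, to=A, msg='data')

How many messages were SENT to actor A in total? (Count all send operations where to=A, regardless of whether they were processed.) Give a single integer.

After 1 (send(from=A, to=B, msg='pong')): A:[] B:[pong]
After 2 (process(B)): A:[] B:[]
After 3 (process(B)): A:[] B:[]
After 4 (send(from=B, to=A, msg='tick')): A:[tick] B:[]
After 5 (send(from=A, to=B, msg='req')): A:[tick] B:[req]
After 6 (process(B)): A:[tick] B:[]
After 7 (send(from=B, to=A, msg='resp')): A:[tick,resp] B:[]
After 8 (process(A)): A:[resp] B:[]
After 9 (send(from=A, to=B, msg='ok')): A:[resp] B:[ok]
After 10 (send(from=B, to=A, msg='data')): A:[resp,data] B:[ok]

Answer: 3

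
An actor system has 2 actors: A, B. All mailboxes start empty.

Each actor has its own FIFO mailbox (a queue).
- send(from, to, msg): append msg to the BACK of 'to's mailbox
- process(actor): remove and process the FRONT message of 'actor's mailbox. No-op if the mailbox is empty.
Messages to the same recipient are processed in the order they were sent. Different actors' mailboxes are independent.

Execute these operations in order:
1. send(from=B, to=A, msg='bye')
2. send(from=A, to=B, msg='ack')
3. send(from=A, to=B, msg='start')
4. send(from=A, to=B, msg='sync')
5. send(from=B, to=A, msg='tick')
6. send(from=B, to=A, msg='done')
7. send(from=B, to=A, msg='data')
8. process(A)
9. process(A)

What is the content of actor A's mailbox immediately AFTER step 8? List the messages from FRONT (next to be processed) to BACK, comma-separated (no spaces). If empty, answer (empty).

After 1 (send(from=B, to=A, msg='bye')): A:[bye] B:[]
After 2 (send(from=A, to=B, msg='ack')): A:[bye] B:[ack]
After 3 (send(from=A, to=B, msg='start')): A:[bye] B:[ack,start]
After 4 (send(from=A, to=B, msg='sync')): A:[bye] B:[ack,start,sync]
After 5 (send(from=B, to=A, msg='tick')): A:[bye,tick] B:[ack,start,sync]
After 6 (send(from=B, to=A, msg='done')): A:[bye,tick,done] B:[ack,start,sync]
After 7 (send(from=B, to=A, msg='data')): A:[bye,tick,done,data] B:[ack,start,sync]
After 8 (process(A)): A:[tick,done,data] B:[ack,start,sync]

tick,done,data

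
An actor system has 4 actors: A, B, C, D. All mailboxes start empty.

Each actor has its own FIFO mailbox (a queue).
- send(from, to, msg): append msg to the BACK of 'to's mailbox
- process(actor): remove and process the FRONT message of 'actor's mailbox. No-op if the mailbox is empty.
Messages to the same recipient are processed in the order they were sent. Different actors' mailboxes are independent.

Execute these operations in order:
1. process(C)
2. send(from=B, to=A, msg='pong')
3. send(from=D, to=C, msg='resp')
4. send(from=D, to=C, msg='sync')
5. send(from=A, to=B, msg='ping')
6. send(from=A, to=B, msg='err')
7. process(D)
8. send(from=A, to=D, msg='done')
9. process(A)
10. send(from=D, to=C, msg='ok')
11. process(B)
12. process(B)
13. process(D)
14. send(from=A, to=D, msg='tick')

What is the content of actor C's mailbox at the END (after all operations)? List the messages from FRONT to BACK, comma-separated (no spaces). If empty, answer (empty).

After 1 (process(C)): A:[] B:[] C:[] D:[]
After 2 (send(from=B, to=A, msg='pong')): A:[pong] B:[] C:[] D:[]
After 3 (send(from=D, to=C, msg='resp')): A:[pong] B:[] C:[resp] D:[]
After 4 (send(from=D, to=C, msg='sync')): A:[pong] B:[] C:[resp,sync] D:[]
After 5 (send(from=A, to=B, msg='ping')): A:[pong] B:[ping] C:[resp,sync] D:[]
After 6 (send(from=A, to=B, msg='err')): A:[pong] B:[ping,err] C:[resp,sync] D:[]
After 7 (process(D)): A:[pong] B:[ping,err] C:[resp,sync] D:[]
After 8 (send(from=A, to=D, msg='done')): A:[pong] B:[ping,err] C:[resp,sync] D:[done]
After 9 (process(A)): A:[] B:[ping,err] C:[resp,sync] D:[done]
After 10 (send(from=D, to=C, msg='ok')): A:[] B:[ping,err] C:[resp,sync,ok] D:[done]
After 11 (process(B)): A:[] B:[err] C:[resp,sync,ok] D:[done]
After 12 (process(B)): A:[] B:[] C:[resp,sync,ok] D:[done]
After 13 (process(D)): A:[] B:[] C:[resp,sync,ok] D:[]
After 14 (send(from=A, to=D, msg='tick')): A:[] B:[] C:[resp,sync,ok] D:[tick]

Answer: resp,sync,ok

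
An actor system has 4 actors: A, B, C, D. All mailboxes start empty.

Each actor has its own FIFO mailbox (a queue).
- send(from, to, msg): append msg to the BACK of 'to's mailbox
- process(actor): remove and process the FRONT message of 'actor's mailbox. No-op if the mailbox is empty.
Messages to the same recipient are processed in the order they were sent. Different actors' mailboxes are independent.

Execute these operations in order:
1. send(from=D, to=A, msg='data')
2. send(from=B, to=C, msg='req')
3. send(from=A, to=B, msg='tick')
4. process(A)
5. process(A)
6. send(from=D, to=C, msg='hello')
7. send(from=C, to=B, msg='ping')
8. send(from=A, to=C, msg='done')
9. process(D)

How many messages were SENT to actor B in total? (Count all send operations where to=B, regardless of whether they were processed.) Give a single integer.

Answer: 2

Derivation:
After 1 (send(from=D, to=A, msg='data')): A:[data] B:[] C:[] D:[]
After 2 (send(from=B, to=C, msg='req')): A:[data] B:[] C:[req] D:[]
After 3 (send(from=A, to=B, msg='tick')): A:[data] B:[tick] C:[req] D:[]
After 4 (process(A)): A:[] B:[tick] C:[req] D:[]
After 5 (process(A)): A:[] B:[tick] C:[req] D:[]
After 6 (send(from=D, to=C, msg='hello')): A:[] B:[tick] C:[req,hello] D:[]
After 7 (send(from=C, to=B, msg='ping')): A:[] B:[tick,ping] C:[req,hello] D:[]
After 8 (send(from=A, to=C, msg='done')): A:[] B:[tick,ping] C:[req,hello,done] D:[]
After 9 (process(D)): A:[] B:[tick,ping] C:[req,hello,done] D:[]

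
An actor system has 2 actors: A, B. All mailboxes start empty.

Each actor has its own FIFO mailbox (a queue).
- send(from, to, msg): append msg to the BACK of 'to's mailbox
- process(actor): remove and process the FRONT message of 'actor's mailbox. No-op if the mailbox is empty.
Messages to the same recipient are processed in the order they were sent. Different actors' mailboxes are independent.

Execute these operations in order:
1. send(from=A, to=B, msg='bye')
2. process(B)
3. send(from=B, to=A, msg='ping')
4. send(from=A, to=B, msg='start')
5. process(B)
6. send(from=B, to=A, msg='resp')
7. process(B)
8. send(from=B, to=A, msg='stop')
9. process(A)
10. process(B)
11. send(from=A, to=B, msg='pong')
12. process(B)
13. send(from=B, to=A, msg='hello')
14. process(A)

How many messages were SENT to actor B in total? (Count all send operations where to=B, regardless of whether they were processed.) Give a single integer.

Answer: 3

Derivation:
After 1 (send(from=A, to=B, msg='bye')): A:[] B:[bye]
After 2 (process(B)): A:[] B:[]
After 3 (send(from=B, to=A, msg='ping')): A:[ping] B:[]
After 4 (send(from=A, to=B, msg='start')): A:[ping] B:[start]
After 5 (process(B)): A:[ping] B:[]
After 6 (send(from=B, to=A, msg='resp')): A:[ping,resp] B:[]
After 7 (process(B)): A:[ping,resp] B:[]
After 8 (send(from=B, to=A, msg='stop')): A:[ping,resp,stop] B:[]
After 9 (process(A)): A:[resp,stop] B:[]
After 10 (process(B)): A:[resp,stop] B:[]
After 11 (send(from=A, to=B, msg='pong')): A:[resp,stop] B:[pong]
After 12 (process(B)): A:[resp,stop] B:[]
After 13 (send(from=B, to=A, msg='hello')): A:[resp,stop,hello] B:[]
After 14 (process(A)): A:[stop,hello] B:[]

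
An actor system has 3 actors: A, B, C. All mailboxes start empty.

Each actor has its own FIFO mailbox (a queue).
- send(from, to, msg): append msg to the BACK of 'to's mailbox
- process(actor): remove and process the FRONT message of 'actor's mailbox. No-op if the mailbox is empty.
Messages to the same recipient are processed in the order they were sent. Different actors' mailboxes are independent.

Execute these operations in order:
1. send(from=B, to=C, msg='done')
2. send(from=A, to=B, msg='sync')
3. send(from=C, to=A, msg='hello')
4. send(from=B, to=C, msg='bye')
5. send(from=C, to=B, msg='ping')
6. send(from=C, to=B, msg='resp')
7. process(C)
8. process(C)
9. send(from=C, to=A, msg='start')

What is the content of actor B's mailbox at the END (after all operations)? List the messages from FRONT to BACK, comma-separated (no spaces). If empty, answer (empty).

Answer: sync,ping,resp

Derivation:
After 1 (send(from=B, to=C, msg='done')): A:[] B:[] C:[done]
After 2 (send(from=A, to=B, msg='sync')): A:[] B:[sync] C:[done]
After 3 (send(from=C, to=A, msg='hello')): A:[hello] B:[sync] C:[done]
After 4 (send(from=B, to=C, msg='bye')): A:[hello] B:[sync] C:[done,bye]
After 5 (send(from=C, to=B, msg='ping')): A:[hello] B:[sync,ping] C:[done,bye]
After 6 (send(from=C, to=B, msg='resp')): A:[hello] B:[sync,ping,resp] C:[done,bye]
After 7 (process(C)): A:[hello] B:[sync,ping,resp] C:[bye]
After 8 (process(C)): A:[hello] B:[sync,ping,resp] C:[]
After 9 (send(from=C, to=A, msg='start')): A:[hello,start] B:[sync,ping,resp] C:[]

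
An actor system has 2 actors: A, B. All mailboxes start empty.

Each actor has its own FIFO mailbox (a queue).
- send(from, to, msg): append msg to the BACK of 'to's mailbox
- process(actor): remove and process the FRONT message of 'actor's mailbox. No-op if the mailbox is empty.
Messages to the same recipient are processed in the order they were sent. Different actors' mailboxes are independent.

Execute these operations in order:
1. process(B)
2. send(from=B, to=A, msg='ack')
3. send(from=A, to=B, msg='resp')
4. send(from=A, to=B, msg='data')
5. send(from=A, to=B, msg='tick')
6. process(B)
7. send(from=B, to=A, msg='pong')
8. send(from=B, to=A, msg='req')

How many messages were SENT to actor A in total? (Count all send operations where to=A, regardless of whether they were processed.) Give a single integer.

After 1 (process(B)): A:[] B:[]
After 2 (send(from=B, to=A, msg='ack')): A:[ack] B:[]
After 3 (send(from=A, to=B, msg='resp')): A:[ack] B:[resp]
After 4 (send(from=A, to=B, msg='data')): A:[ack] B:[resp,data]
After 5 (send(from=A, to=B, msg='tick')): A:[ack] B:[resp,data,tick]
After 6 (process(B)): A:[ack] B:[data,tick]
After 7 (send(from=B, to=A, msg='pong')): A:[ack,pong] B:[data,tick]
After 8 (send(from=B, to=A, msg='req')): A:[ack,pong,req] B:[data,tick]

Answer: 3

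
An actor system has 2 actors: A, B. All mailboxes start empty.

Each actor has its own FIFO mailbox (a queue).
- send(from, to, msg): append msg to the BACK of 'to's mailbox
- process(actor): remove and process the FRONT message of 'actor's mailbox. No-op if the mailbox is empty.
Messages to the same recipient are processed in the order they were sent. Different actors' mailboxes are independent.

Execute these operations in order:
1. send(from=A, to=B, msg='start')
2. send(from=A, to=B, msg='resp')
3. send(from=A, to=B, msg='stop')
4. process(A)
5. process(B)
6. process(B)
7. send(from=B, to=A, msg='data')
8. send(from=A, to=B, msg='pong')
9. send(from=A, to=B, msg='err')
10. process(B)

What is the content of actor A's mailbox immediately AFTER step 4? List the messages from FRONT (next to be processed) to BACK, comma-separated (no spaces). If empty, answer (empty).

After 1 (send(from=A, to=B, msg='start')): A:[] B:[start]
After 2 (send(from=A, to=B, msg='resp')): A:[] B:[start,resp]
After 3 (send(from=A, to=B, msg='stop')): A:[] B:[start,resp,stop]
After 4 (process(A)): A:[] B:[start,resp,stop]

(empty)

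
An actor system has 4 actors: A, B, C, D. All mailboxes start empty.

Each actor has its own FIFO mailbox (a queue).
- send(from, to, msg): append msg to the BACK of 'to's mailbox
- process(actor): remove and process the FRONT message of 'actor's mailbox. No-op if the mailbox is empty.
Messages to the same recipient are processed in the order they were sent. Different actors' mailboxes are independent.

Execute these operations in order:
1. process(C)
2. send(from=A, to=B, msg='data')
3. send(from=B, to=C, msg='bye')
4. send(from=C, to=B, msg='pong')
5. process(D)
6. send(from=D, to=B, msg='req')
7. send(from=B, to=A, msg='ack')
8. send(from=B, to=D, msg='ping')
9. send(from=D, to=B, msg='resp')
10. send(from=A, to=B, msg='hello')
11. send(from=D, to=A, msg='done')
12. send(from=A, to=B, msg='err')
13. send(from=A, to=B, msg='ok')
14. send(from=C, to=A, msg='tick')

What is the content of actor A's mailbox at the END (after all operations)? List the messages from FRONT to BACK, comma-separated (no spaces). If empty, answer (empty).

After 1 (process(C)): A:[] B:[] C:[] D:[]
After 2 (send(from=A, to=B, msg='data')): A:[] B:[data] C:[] D:[]
After 3 (send(from=B, to=C, msg='bye')): A:[] B:[data] C:[bye] D:[]
After 4 (send(from=C, to=B, msg='pong')): A:[] B:[data,pong] C:[bye] D:[]
After 5 (process(D)): A:[] B:[data,pong] C:[bye] D:[]
After 6 (send(from=D, to=B, msg='req')): A:[] B:[data,pong,req] C:[bye] D:[]
After 7 (send(from=B, to=A, msg='ack')): A:[ack] B:[data,pong,req] C:[bye] D:[]
After 8 (send(from=B, to=D, msg='ping')): A:[ack] B:[data,pong,req] C:[bye] D:[ping]
After 9 (send(from=D, to=B, msg='resp')): A:[ack] B:[data,pong,req,resp] C:[bye] D:[ping]
After 10 (send(from=A, to=B, msg='hello')): A:[ack] B:[data,pong,req,resp,hello] C:[bye] D:[ping]
After 11 (send(from=D, to=A, msg='done')): A:[ack,done] B:[data,pong,req,resp,hello] C:[bye] D:[ping]
After 12 (send(from=A, to=B, msg='err')): A:[ack,done] B:[data,pong,req,resp,hello,err] C:[bye] D:[ping]
After 13 (send(from=A, to=B, msg='ok')): A:[ack,done] B:[data,pong,req,resp,hello,err,ok] C:[bye] D:[ping]
After 14 (send(from=C, to=A, msg='tick')): A:[ack,done,tick] B:[data,pong,req,resp,hello,err,ok] C:[bye] D:[ping]

Answer: ack,done,tick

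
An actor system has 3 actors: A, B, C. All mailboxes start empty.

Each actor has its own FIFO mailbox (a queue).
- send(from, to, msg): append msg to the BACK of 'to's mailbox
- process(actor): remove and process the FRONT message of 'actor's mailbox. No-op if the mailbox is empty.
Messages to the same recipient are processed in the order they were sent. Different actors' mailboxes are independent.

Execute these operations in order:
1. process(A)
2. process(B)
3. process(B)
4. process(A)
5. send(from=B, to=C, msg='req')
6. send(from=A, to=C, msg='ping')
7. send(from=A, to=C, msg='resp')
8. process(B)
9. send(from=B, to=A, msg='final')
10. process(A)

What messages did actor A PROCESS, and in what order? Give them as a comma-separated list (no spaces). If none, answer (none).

After 1 (process(A)): A:[] B:[] C:[]
After 2 (process(B)): A:[] B:[] C:[]
After 3 (process(B)): A:[] B:[] C:[]
After 4 (process(A)): A:[] B:[] C:[]
After 5 (send(from=B, to=C, msg='req')): A:[] B:[] C:[req]
After 6 (send(from=A, to=C, msg='ping')): A:[] B:[] C:[req,ping]
After 7 (send(from=A, to=C, msg='resp')): A:[] B:[] C:[req,ping,resp]
After 8 (process(B)): A:[] B:[] C:[req,ping,resp]
After 9 (send(from=B, to=A, msg='final')): A:[final] B:[] C:[req,ping,resp]
After 10 (process(A)): A:[] B:[] C:[req,ping,resp]

Answer: final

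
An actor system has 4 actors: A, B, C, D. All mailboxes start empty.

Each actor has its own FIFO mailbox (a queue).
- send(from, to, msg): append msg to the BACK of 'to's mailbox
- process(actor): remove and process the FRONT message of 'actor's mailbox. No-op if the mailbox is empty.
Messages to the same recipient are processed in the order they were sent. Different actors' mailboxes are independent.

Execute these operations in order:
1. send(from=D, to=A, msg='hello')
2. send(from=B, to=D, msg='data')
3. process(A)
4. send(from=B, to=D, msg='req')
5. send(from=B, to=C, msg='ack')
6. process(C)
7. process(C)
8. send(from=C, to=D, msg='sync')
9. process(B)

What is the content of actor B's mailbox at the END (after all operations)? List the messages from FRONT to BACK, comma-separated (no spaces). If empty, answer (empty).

Answer: (empty)

Derivation:
After 1 (send(from=D, to=A, msg='hello')): A:[hello] B:[] C:[] D:[]
After 2 (send(from=B, to=D, msg='data')): A:[hello] B:[] C:[] D:[data]
After 3 (process(A)): A:[] B:[] C:[] D:[data]
After 4 (send(from=B, to=D, msg='req')): A:[] B:[] C:[] D:[data,req]
After 5 (send(from=B, to=C, msg='ack')): A:[] B:[] C:[ack] D:[data,req]
After 6 (process(C)): A:[] B:[] C:[] D:[data,req]
After 7 (process(C)): A:[] B:[] C:[] D:[data,req]
After 8 (send(from=C, to=D, msg='sync')): A:[] B:[] C:[] D:[data,req,sync]
After 9 (process(B)): A:[] B:[] C:[] D:[data,req,sync]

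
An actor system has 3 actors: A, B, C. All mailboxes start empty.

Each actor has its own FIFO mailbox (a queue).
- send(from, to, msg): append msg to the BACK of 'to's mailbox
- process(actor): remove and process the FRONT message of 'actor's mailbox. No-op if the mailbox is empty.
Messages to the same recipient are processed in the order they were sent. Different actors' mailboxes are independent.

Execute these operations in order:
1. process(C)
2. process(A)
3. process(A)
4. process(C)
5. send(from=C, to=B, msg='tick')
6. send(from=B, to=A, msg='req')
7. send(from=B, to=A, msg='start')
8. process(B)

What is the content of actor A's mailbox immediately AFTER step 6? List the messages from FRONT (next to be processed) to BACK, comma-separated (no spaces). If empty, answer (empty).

After 1 (process(C)): A:[] B:[] C:[]
After 2 (process(A)): A:[] B:[] C:[]
After 3 (process(A)): A:[] B:[] C:[]
After 4 (process(C)): A:[] B:[] C:[]
After 5 (send(from=C, to=B, msg='tick')): A:[] B:[tick] C:[]
After 6 (send(from=B, to=A, msg='req')): A:[req] B:[tick] C:[]

req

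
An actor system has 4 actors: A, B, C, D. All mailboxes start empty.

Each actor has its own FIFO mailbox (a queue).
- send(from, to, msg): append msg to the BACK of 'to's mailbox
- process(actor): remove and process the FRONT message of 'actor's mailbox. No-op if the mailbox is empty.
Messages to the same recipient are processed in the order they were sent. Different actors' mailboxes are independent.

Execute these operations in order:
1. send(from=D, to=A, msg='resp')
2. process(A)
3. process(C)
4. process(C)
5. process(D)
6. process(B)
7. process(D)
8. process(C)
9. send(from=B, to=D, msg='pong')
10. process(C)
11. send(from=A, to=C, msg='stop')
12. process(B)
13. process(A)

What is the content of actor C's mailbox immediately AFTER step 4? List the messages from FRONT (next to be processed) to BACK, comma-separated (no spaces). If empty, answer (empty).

After 1 (send(from=D, to=A, msg='resp')): A:[resp] B:[] C:[] D:[]
After 2 (process(A)): A:[] B:[] C:[] D:[]
After 3 (process(C)): A:[] B:[] C:[] D:[]
After 4 (process(C)): A:[] B:[] C:[] D:[]

(empty)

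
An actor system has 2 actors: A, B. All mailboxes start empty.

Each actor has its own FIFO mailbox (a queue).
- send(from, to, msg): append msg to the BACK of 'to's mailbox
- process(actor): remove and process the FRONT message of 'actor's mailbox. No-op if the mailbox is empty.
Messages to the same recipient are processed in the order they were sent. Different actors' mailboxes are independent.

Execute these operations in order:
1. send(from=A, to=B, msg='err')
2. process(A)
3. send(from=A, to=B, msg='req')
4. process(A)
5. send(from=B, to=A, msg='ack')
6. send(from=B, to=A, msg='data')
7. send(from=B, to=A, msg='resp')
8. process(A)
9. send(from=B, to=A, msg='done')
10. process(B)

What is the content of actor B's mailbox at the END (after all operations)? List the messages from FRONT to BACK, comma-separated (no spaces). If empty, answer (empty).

Answer: req

Derivation:
After 1 (send(from=A, to=B, msg='err')): A:[] B:[err]
After 2 (process(A)): A:[] B:[err]
After 3 (send(from=A, to=B, msg='req')): A:[] B:[err,req]
After 4 (process(A)): A:[] B:[err,req]
After 5 (send(from=B, to=A, msg='ack')): A:[ack] B:[err,req]
After 6 (send(from=B, to=A, msg='data')): A:[ack,data] B:[err,req]
After 7 (send(from=B, to=A, msg='resp')): A:[ack,data,resp] B:[err,req]
After 8 (process(A)): A:[data,resp] B:[err,req]
After 9 (send(from=B, to=A, msg='done')): A:[data,resp,done] B:[err,req]
After 10 (process(B)): A:[data,resp,done] B:[req]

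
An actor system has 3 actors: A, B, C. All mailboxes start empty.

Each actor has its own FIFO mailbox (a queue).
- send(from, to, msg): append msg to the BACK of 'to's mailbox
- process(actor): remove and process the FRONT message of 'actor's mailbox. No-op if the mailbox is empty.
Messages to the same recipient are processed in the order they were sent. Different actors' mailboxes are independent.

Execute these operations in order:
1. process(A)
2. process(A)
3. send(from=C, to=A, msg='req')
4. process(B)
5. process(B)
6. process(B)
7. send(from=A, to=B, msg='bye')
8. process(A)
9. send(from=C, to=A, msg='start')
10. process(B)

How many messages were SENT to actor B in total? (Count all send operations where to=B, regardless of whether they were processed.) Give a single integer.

Answer: 1

Derivation:
After 1 (process(A)): A:[] B:[] C:[]
After 2 (process(A)): A:[] B:[] C:[]
After 3 (send(from=C, to=A, msg='req')): A:[req] B:[] C:[]
After 4 (process(B)): A:[req] B:[] C:[]
After 5 (process(B)): A:[req] B:[] C:[]
After 6 (process(B)): A:[req] B:[] C:[]
After 7 (send(from=A, to=B, msg='bye')): A:[req] B:[bye] C:[]
After 8 (process(A)): A:[] B:[bye] C:[]
After 9 (send(from=C, to=A, msg='start')): A:[start] B:[bye] C:[]
After 10 (process(B)): A:[start] B:[] C:[]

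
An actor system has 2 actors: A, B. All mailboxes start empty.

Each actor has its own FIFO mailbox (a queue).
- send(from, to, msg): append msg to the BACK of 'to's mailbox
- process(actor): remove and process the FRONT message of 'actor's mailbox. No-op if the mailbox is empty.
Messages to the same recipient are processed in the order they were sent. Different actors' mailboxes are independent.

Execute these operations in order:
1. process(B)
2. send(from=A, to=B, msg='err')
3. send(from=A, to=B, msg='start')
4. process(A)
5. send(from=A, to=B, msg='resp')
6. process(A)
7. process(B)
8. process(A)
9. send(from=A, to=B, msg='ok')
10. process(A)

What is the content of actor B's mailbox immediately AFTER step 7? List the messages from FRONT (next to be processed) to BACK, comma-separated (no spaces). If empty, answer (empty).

After 1 (process(B)): A:[] B:[]
After 2 (send(from=A, to=B, msg='err')): A:[] B:[err]
After 3 (send(from=A, to=B, msg='start')): A:[] B:[err,start]
After 4 (process(A)): A:[] B:[err,start]
After 5 (send(from=A, to=B, msg='resp')): A:[] B:[err,start,resp]
After 6 (process(A)): A:[] B:[err,start,resp]
After 7 (process(B)): A:[] B:[start,resp]

start,resp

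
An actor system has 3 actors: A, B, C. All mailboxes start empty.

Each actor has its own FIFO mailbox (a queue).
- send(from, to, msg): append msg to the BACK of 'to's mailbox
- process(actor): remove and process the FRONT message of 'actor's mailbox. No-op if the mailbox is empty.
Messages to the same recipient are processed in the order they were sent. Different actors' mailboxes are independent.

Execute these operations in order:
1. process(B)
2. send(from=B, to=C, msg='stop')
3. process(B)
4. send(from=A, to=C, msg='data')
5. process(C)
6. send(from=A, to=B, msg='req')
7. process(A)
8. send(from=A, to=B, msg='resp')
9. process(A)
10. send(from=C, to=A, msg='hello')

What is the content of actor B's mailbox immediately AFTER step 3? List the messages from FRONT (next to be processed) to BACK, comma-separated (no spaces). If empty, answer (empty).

After 1 (process(B)): A:[] B:[] C:[]
After 2 (send(from=B, to=C, msg='stop')): A:[] B:[] C:[stop]
After 3 (process(B)): A:[] B:[] C:[stop]

(empty)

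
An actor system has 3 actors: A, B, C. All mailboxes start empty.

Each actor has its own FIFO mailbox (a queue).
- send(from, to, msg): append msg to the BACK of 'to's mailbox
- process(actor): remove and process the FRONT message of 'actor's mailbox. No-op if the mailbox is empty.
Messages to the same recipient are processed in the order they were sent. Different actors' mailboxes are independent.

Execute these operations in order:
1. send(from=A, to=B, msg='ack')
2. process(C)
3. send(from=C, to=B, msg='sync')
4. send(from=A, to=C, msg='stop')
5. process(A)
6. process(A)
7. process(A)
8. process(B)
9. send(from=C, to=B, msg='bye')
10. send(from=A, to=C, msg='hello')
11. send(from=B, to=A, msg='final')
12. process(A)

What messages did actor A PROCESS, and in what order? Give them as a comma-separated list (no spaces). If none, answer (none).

Answer: final

Derivation:
After 1 (send(from=A, to=B, msg='ack')): A:[] B:[ack] C:[]
After 2 (process(C)): A:[] B:[ack] C:[]
After 3 (send(from=C, to=B, msg='sync')): A:[] B:[ack,sync] C:[]
After 4 (send(from=A, to=C, msg='stop')): A:[] B:[ack,sync] C:[stop]
After 5 (process(A)): A:[] B:[ack,sync] C:[stop]
After 6 (process(A)): A:[] B:[ack,sync] C:[stop]
After 7 (process(A)): A:[] B:[ack,sync] C:[stop]
After 8 (process(B)): A:[] B:[sync] C:[stop]
After 9 (send(from=C, to=B, msg='bye')): A:[] B:[sync,bye] C:[stop]
After 10 (send(from=A, to=C, msg='hello')): A:[] B:[sync,bye] C:[stop,hello]
After 11 (send(from=B, to=A, msg='final')): A:[final] B:[sync,bye] C:[stop,hello]
After 12 (process(A)): A:[] B:[sync,bye] C:[stop,hello]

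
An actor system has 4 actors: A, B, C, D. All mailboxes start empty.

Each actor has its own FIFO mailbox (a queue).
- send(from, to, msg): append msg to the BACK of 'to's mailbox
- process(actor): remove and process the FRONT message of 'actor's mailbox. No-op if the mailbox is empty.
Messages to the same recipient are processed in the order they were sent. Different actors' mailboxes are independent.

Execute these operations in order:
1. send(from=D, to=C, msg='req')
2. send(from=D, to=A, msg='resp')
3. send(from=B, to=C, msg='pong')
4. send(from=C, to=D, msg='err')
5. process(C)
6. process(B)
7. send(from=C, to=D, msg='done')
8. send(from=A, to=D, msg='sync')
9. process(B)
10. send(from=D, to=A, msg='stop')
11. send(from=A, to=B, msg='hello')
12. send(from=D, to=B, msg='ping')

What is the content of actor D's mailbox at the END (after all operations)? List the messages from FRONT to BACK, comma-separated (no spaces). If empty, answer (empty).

After 1 (send(from=D, to=C, msg='req')): A:[] B:[] C:[req] D:[]
After 2 (send(from=D, to=A, msg='resp')): A:[resp] B:[] C:[req] D:[]
After 3 (send(from=B, to=C, msg='pong')): A:[resp] B:[] C:[req,pong] D:[]
After 4 (send(from=C, to=D, msg='err')): A:[resp] B:[] C:[req,pong] D:[err]
After 5 (process(C)): A:[resp] B:[] C:[pong] D:[err]
After 6 (process(B)): A:[resp] B:[] C:[pong] D:[err]
After 7 (send(from=C, to=D, msg='done')): A:[resp] B:[] C:[pong] D:[err,done]
After 8 (send(from=A, to=D, msg='sync')): A:[resp] B:[] C:[pong] D:[err,done,sync]
After 9 (process(B)): A:[resp] B:[] C:[pong] D:[err,done,sync]
After 10 (send(from=D, to=A, msg='stop')): A:[resp,stop] B:[] C:[pong] D:[err,done,sync]
After 11 (send(from=A, to=B, msg='hello')): A:[resp,stop] B:[hello] C:[pong] D:[err,done,sync]
After 12 (send(from=D, to=B, msg='ping')): A:[resp,stop] B:[hello,ping] C:[pong] D:[err,done,sync]

Answer: err,done,sync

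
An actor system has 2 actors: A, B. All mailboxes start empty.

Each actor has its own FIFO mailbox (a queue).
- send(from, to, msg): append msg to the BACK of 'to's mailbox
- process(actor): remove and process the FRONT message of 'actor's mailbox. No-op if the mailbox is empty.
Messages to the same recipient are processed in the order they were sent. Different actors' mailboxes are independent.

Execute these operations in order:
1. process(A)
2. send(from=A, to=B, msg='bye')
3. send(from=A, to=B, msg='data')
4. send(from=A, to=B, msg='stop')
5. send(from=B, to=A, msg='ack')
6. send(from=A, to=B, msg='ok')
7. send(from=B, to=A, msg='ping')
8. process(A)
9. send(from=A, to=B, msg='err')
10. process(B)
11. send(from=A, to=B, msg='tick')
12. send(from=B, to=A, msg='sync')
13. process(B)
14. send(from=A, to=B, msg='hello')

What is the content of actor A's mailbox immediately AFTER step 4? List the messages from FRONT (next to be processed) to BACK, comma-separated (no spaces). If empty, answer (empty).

After 1 (process(A)): A:[] B:[]
After 2 (send(from=A, to=B, msg='bye')): A:[] B:[bye]
After 3 (send(from=A, to=B, msg='data')): A:[] B:[bye,data]
After 4 (send(from=A, to=B, msg='stop')): A:[] B:[bye,data,stop]

(empty)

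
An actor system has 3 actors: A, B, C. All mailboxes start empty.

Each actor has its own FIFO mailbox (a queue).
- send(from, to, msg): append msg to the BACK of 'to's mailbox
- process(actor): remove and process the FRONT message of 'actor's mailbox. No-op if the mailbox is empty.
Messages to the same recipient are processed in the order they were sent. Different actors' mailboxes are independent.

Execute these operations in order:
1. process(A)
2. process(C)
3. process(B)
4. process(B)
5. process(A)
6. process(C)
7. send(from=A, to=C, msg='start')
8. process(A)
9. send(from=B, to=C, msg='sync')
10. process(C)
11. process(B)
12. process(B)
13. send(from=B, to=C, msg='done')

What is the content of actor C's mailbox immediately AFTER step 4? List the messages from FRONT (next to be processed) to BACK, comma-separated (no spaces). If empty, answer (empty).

After 1 (process(A)): A:[] B:[] C:[]
After 2 (process(C)): A:[] B:[] C:[]
After 3 (process(B)): A:[] B:[] C:[]
After 4 (process(B)): A:[] B:[] C:[]

(empty)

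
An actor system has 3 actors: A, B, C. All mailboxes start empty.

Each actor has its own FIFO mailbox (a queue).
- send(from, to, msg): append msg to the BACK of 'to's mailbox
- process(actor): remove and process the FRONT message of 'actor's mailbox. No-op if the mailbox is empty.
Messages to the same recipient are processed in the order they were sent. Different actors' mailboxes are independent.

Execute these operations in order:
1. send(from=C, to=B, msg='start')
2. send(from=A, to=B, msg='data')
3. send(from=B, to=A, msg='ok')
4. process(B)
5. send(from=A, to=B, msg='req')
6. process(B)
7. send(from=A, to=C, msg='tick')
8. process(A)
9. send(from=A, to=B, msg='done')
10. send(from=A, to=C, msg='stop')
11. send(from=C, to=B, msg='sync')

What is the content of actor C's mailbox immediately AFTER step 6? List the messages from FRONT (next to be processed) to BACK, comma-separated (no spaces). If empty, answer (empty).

After 1 (send(from=C, to=B, msg='start')): A:[] B:[start] C:[]
After 2 (send(from=A, to=B, msg='data')): A:[] B:[start,data] C:[]
After 3 (send(from=B, to=A, msg='ok')): A:[ok] B:[start,data] C:[]
After 4 (process(B)): A:[ok] B:[data] C:[]
After 5 (send(from=A, to=B, msg='req')): A:[ok] B:[data,req] C:[]
After 6 (process(B)): A:[ok] B:[req] C:[]

(empty)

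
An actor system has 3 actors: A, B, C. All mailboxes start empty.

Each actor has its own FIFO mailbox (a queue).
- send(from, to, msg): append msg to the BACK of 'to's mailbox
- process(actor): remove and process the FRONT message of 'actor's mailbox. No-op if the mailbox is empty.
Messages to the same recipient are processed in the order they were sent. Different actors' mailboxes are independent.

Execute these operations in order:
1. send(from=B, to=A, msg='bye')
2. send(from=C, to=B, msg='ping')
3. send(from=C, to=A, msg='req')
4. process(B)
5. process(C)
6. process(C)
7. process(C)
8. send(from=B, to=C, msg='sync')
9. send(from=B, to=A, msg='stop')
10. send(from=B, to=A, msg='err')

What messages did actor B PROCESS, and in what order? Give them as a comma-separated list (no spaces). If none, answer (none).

Answer: ping

Derivation:
After 1 (send(from=B, to=A, msg='bye')): A:[bye] B:[] C:[]
After 2 (send(from=C, to=B, msg='ping')): A:[bye] B:[ping] C:[]
After 3 (send(from=C, to=A, msg='req')): A:[bye,req] B:[ping] C:[]
After 4 (process(B)): A:[bye,req] B:[] C:[]
After 5 (process(C)): A:[bye,req] B:[] C:[]
After 6 (process(C)): A:[bye,req] B:[] C:[]
After 7 (process(C)): A:[bye,req] B:[] C:[]
After 8 (send(from=B, to=C, msg='sync')): A:[bye,req] B:[] C:[sync]
After 9 (send(from=B, to=A, msg='stop')): A:[bye,req,stop] B:[] C:[sync]
After 10 (send(from=B, to=A, msg='err')): A:[bye,req,stop,err] B:[] C:[sync]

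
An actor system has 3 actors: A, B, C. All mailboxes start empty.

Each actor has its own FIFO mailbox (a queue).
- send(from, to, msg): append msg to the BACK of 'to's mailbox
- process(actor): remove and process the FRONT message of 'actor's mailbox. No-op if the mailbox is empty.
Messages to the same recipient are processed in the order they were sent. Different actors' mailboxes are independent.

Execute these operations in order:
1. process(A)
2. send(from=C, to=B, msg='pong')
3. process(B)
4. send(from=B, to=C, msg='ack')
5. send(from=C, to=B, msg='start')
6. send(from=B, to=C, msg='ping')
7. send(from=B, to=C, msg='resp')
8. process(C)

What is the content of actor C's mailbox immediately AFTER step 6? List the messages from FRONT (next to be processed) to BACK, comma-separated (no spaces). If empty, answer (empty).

After 1 (process(A)): A:[] B:[] C:[]
After 2 (send(from=C, to=B, msg='pong')): A:[] B:[pong] C:[]
After 3 (process(B)): A:[] B:[] C:[]
After 4 (send(from=B, to=C, msg='ack')): A:[] B:[] C:[ack]
After 5 (send(from=C, to=B, msg='start')): A:[] B:[start] C:[ack]
After 6 (send(from=B, to=C, msg='ping')): A:[] B:[start] C:[ack,ping]

ack,ping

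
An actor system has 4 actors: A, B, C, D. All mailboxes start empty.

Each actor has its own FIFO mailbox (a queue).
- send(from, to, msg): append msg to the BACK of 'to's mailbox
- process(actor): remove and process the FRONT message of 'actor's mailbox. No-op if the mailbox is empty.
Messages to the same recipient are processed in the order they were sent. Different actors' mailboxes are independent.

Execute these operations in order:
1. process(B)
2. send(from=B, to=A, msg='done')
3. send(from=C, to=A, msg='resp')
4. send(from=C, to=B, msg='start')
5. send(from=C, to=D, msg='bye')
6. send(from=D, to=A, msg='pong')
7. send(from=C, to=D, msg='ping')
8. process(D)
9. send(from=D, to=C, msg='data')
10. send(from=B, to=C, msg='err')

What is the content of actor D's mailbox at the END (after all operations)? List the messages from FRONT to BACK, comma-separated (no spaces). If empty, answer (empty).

Answer: ping

Derivation:
After 1 (process(B)): A:[] B:[] C:[] D:[]
After 2 (send(from=B, to=A, msg='done')): A:[done] B:[] C:[] D:[]
After 3 (send(from=C, to=A, msg='resp')): A:[done,resp] B:[] C:[] D:[]
After 4 (send(from=C, to=B, msg='start')): A:[done,resp] B:[start] C:[] D:[]
After 5 (send(from=C, to=D, msg='bye')): A:[done,resp] B:[start] C:[] D:[bye]
After 6 (send(from=D, to=A, msg='pong')): A:[done,resp,pong] B:[start] C:[] D:[bye]
After 7 (send(from=C, to=D, msg='ping')): A:[done,resp,pong] B:[start] C:[] D:[bye,ping]
After 8 (process(D)): A:[done,resp,pong] B:[start] C:[] D:[ping]
After 9 (send(from=D, to=C, msg='data')): A:[done,resp,pong] B:[start] C:[data] D:[ping]
After 10 (send(from=B, to=C, msg='err')): A:[done,resp,pong] B:[start] C:[data,err] D:[ping]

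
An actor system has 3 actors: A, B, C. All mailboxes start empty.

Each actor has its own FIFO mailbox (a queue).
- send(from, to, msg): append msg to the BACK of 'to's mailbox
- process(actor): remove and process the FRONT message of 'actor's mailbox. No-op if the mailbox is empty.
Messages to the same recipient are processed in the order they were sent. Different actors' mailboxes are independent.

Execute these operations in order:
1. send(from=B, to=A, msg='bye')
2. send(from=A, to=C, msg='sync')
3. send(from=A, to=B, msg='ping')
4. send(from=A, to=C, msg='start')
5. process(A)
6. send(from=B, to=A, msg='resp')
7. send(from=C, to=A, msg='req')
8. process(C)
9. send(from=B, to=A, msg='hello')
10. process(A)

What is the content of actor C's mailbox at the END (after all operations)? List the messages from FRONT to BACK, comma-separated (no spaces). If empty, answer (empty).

After 1 (send(from=B, to=A, msg='bye')): A:[bye] B:[] C:[]
After 2 (send(from=A, to=C, msg='sync')): A:[bye] B:[] C:[sync]
After 3 (send(from=A, to=B, msg='ping')): A:[bye] B:[ping] C:[sync]
After 4 (send(from=A, to=C, msg='start')): A:[bye] B:[ping] C:[sync,start]
After 5 (process(A)): A:[] B:[ping] C:[sync,start]
After 6 (send(from=B, to=A, msg='resp')): A:[resp] B:[ping] C:[sync,start]
After 7 (send(from=C, to=A, msg='req')): A:[resp,req] B:[ping] C:[sync,start]
After 8 (process(C)): A:[resp,req] B:[ping] C:[start]
After 9 (send(from=B, to=A, msg='hello')): A:[resp,req,hello] B:[ping] C:[start]
After 10 (process(A)): A:[req,hello] B:[ping] C:[start]

Answer: start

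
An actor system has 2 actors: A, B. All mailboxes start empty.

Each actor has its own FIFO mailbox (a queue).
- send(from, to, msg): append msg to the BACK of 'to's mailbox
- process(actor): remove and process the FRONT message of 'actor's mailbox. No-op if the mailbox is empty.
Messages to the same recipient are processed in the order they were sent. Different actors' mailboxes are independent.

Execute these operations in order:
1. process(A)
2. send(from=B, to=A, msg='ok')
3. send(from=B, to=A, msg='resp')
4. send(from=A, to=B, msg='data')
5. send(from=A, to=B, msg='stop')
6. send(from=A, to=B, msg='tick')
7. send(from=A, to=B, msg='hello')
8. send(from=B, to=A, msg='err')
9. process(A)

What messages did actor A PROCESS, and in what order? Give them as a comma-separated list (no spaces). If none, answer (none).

After 1 (process(A)): A:[] B:[]
After 2 (send(from=B, to=A, msg='ok')): A:[ok] B:[]
After 3 (send(from=B, to=A, msg='resp')): A:[ok,resp] B:[]
After 4 (send(from=A, to=B, msg='data')): A:[ok,resp] B:[data]
After 5 (send(from=A, to=B, msg='stop')): A:[ok,resp] B:[data,stop]
After 6 (send(from=A, to=B, msg='tick')): A:[ok,resp] B:[data,stop,tick]
After 7 (send(from=A, to=B, msg='hello')): A:[ok,resp] B:[data,stop,tick,hello]
After 8 (send(from=B, to=A, msg='err')): A:[ok,resp,err] B:[data,stop,tick,hello]
After 9 (process(A)): A:[resp,err] B:[data,stop,tick,hello]

Answer: ok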